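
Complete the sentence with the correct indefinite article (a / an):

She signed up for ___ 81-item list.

an

The indefinite article is chosen by the initial *sound* of the following word, not its spelling.
The number *81* is spoken "eighty-…", beginning with /ˈeɪti/ — a vowel sound.
So the article is *an*: She signed up for an 81-item list.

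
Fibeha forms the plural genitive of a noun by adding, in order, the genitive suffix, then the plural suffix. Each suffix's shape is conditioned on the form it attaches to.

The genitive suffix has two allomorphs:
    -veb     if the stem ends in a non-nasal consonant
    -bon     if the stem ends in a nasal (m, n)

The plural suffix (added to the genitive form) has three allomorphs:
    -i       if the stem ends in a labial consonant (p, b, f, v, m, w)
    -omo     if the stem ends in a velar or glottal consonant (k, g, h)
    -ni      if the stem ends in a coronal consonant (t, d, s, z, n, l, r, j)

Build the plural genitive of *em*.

The final consonant of *em* is /m/, which is a nasal, so the genitive suffix is -bon, giving *embon*.
The final consonant of the genitive form *embon* is /n/, which is coronal, so the plural suffix is -ni, giving *embonni*.

embonni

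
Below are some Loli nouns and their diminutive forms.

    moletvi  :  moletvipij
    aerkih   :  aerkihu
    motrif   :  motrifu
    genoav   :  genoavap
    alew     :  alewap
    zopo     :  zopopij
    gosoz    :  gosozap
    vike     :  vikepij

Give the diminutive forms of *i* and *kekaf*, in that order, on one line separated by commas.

ipij, kekafu

The pattern is voicing of the final sound: -u when the stem ends in a voiceless consonant (*aerkih*, *motrif*); -ap when the stem ends in a voiced consonant (*genoav*, *alew*, *gosoz*); -pij when the stem ends in a vowel (*moletvi*, *zopo*, *vike*).
*i* — final sound /i/ (a vowel) → -pij → *ipij*.
*kekaf*: final sound = /f/, a voiceless consonant → -u → *kekafu*.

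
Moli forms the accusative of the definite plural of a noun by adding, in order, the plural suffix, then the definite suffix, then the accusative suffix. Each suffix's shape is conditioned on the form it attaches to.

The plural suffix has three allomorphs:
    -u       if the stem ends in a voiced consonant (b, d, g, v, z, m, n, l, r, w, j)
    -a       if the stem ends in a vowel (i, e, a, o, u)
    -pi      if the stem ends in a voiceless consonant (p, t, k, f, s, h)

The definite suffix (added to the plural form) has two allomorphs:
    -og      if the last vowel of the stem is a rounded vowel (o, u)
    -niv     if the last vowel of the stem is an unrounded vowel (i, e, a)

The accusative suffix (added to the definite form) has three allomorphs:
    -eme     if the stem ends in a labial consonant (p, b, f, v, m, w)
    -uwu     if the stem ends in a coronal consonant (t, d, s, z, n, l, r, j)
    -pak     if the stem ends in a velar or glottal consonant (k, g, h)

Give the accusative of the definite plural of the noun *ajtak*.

ajtakpiniveme

The final sound of *ajtak* is /k/, which is a voiceless consonant, so the plural suffix is -pi, giving *ajtakpi*.
The plural form *ajtakpi* — last vowel /i/ (an unrounded vowel) → -niv → *ajtakpiniv*.
The definite form *ajtakpiniv*: final consonant = /v/, labial → -eme → *ajtakpiniveme*.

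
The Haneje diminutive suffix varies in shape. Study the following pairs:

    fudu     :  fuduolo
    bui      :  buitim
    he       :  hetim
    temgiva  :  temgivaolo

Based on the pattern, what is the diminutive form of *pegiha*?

The alternation tracks the last vowel of the stem — -tim when the last vowel of the stem is a front vowel (*bui*, *he*); -olo when the last vowel of the stem is a back vowel (*fudu*, *temgiva*).
Since the last vowel of *pegiha* is /a/ (a back vowel), it takes -olo, giving *pegihaolo*.

pegihaolo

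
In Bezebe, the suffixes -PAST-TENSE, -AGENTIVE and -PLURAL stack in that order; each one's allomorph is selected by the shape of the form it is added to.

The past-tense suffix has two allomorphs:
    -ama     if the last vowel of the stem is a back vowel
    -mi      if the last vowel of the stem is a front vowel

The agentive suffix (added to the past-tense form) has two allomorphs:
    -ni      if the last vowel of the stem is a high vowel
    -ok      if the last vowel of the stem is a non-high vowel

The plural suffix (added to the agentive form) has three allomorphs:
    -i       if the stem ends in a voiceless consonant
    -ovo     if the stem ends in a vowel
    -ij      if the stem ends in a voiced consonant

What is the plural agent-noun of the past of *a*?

aamaoki

*a* — last vowel /a/ (a back vowel) → -ama → *aama*.
The last vowel of the past-tense form *aama* is /a/, which is a non-high vowel, so the agentive suffix is -ok, giving *aamaok*.
The agentive form *aamaok*: final sound = /k/, a voiceless consonant → -i → *aamaoki*.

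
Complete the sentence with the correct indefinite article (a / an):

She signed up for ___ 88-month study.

The indefinite article is chosen by the initial *sound* of the following word, not its spelling.
The number *88* is spoken "eighty-…", beginning with /ˈeɪti/ — a vowel sound.
So the article is *an*: She signed up for an 88-month study.

an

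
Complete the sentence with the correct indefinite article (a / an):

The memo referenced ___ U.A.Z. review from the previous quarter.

a

The indefinite article is chosen by the initial *sound* of the following word, not its spelling.
The initialism *U.A.Z.* is read letter by letter; the first letter, U, is pronounced /juː/, which begins with a consonant sound.
So the article is *a*: The memo referenced a U.A.Z. review from the previous quarter.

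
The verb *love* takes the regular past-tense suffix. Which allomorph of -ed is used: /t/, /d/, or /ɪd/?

The stem *love* ends in a voiced sound other than /d/.
The -ed suffix is realized as /ɪd/ after /t, d/; as /t/ after other voiceless consonants; and as /d/ after other voiced sounds.
So -ed on *love* is pronounced /d/.

/d/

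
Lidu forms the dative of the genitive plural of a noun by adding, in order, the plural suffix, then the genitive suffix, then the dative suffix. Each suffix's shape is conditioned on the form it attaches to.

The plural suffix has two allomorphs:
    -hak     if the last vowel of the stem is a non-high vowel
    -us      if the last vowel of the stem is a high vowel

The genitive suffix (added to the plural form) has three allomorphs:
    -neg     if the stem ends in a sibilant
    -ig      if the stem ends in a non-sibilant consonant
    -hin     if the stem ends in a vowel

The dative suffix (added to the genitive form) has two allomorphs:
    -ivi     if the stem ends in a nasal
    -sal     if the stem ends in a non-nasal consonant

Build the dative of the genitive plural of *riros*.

riroshakigsal

*riros* — last vowel /o/ (a non-high vowel) → -hak → *riroshak*.
The plural form *riroshak*: final sound = /k/, a non-sibilant consonant → -ig → *riroshakig*.
The genitive form *riroshakig* — final consonant /g/ (non-nasal) → -sal → *riroshakigsal*.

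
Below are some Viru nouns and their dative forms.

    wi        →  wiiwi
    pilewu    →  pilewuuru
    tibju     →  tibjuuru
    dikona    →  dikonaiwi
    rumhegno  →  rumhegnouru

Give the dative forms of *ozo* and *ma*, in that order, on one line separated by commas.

The suffix is conditioned by the last vowel: -uru when the last vowel of the stem is a rounded vowel (*pilewu*, *tibju*, *rumhegno*); -iwi when the last vowel of the stem is an unrounded vowel (*wi*, *dikona*).
*ozo* — last vowel /o/ (a rounded vowel) → -uru → *ozouru*.
Since the last vowel of *ma* is /a/ (an unrounded vowel), it takes -iwi, giving *maiwi*.

ozouru, maiwi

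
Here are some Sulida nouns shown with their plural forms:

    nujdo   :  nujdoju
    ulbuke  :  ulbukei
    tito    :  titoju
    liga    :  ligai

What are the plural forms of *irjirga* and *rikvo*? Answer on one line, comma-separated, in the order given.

irjirgai, rikvoju

The alternation tracks the last vowel of the stem — -ju when the last vowel of the stem is a rounded vowel (*nujdo*, *tito*); -i when the last vowel of the stem is an unrounded vowel (*ulbuke*, *liga*).
Since the last vowel of *irjirga* is /a/ (an unrounded vowel), it takes -i, giving *irjirgai*.
*rikvo* — last vowel /o/ (a rounded vowel) → -ju → *rikvoju*.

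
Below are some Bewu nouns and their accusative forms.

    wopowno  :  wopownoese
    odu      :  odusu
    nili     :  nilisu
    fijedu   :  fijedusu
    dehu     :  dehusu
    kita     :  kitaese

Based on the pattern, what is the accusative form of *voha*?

The alternation tracks the last vowel of the stem — -su when the last vowel of the stem is a high vowel (*odu*, *nili*, *fijedu*, *dehu*); -ese when the last vowel of the stem is a non-high vowel (*wopowno*, *kita*).
*voha* — last vowel /a/ (a non-high vowel) → -ese → *vohaese*.

vohaese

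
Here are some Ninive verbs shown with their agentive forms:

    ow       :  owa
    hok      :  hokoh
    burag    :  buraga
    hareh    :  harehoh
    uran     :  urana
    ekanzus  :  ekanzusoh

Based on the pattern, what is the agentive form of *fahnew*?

The suffix is conditioned by the final consonant: -oh when the stem ends in a voiceless consonant (*hok*, *hareh*, *ekanzus*); -a when the stem ends in a voiced consonant (*ow*, *burag*, *uran*).
Since the final consonant of *fahnew* is /w/ (voiced), it takes -a, giving *fahnewa*.

fahnewa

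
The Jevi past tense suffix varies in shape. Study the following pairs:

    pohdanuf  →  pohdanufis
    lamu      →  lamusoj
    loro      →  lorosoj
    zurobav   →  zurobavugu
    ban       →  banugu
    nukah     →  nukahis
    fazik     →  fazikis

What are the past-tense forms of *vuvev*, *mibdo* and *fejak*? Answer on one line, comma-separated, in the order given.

vuvevugu, mibdosoj, fejakis

The suffix is conditioned by the final sound: -is when the stem ends in a voiceless consonant (*pohdanuf*, *nukah*, *fazik*); -ugu when the stem ends in a voiced consonant (*zurobav*, *ban*); -soj when the stem ends in a vowel (*lamu*, *loro*).
The final sound of *vuvev* is /v/, which is a voiced consonant, so the suffix is -ugu, giving *vuvevugu*.
*mibdo* — final sound /o/ (a vowel) → -soj → *mibdosoj*.
*fejak* — final sound /k/ (a voiceless consonant) → -is → *fejakis*.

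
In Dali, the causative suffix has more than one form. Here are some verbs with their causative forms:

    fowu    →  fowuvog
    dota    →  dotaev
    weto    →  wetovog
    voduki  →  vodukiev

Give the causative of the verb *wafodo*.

Looking at the last vowel of each stem: -vog when the last vowel of the stem is a rounded vowel (*fowu*, *weto*); -ev when the last vowel of the stem is an unrounded vowel (*dota*, *voduki*).
*wafodo*: last vowel = /o/, a rounded vowel → -vog → *wafodovog*.

wafodovog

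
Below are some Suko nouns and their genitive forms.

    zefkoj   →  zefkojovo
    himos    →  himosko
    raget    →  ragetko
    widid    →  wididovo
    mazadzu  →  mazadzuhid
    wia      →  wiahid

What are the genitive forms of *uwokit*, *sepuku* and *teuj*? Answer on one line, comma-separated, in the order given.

The pattern is voicing of the final sound: -ko when the stem ends in a voiceless consonant (*himos*, *raget*); -ovo when the stem ends in a voiced consonant (*zefkoj*, *widid*); -hid when the stem ends in a vowel (*mazadzu*, *wia*).
*uwokit* — final sound /t/ (a voiceless consonant) → -ko → *uwokitko*.
*sepuku*: final sound = /u/, a vowel → -hid → *sepukuhid*.
*teuj* — final sound /j/ (a voiced consonant) → -ovo → *teujovo*.

uwokitko, sepukuhid, teujovo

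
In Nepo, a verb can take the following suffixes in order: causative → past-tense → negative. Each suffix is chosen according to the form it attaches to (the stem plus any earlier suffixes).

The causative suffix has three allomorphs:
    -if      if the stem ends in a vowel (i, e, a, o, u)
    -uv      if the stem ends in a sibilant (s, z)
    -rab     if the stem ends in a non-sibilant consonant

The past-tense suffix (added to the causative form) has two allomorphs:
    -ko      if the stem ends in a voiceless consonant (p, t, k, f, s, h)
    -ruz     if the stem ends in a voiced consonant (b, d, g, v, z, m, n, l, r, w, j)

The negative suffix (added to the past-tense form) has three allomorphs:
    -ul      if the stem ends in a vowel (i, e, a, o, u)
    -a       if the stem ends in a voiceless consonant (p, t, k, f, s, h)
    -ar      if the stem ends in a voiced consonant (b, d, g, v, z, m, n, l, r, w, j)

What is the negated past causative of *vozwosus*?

*vozwosus* — final sound /s/ (a sibilant) → -uv → *vozwosusuv*.
The causative form *vozwosusuv* — final consonant /v/ (voiced) → -ruz → *vozwosusuvruz*.
The final sound of the past-tense form *vozwosusuvruz* is /z/, which is a voiced consonant, so the negative suffix is -ar, giving *vozwosusuvruzar*.

vozwosusuvruzar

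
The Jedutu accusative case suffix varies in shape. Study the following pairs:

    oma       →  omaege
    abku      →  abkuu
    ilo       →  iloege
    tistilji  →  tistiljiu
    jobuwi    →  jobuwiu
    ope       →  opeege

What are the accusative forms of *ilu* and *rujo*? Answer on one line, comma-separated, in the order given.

iluu, rujoege

The alternation tracks the last vowel of the stem — -u when the last vowel of the stem is a high vowel (*abku*, *tistilji*, *jobuwi*); -ege when the last vowel of the stem is a non-high vowel (*oma*, *ilo*, *ope*).
*ilu* — last vowel /u/ (a high vowel) → -u → *iluu*.
The last vowel of *rujo* is /o/, which is a non-high vowel, so the suffix is -ege, giving *rujoege*.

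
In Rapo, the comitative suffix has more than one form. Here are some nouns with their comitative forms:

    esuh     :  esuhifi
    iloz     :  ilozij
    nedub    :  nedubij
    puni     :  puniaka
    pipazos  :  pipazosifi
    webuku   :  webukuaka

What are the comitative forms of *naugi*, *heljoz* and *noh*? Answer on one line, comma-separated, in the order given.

Looking at the final sound of each stem: -ifi when the stem ends in a voiceless consonant (*esuh*, *pipazos*); -ij when the stem ends in a voiced consonant (*iloz*, *nedub*); -aka when the stem ends in a vowel (*puni*, *webuku*).
Since the final sound of *naugi* is /i/ (a vowel), it takes -aka, giving *naugiaka*.
Since the final sound of *heljoz* is /z/ (a voiced consonant), it takes -ij, giving *heljozij*.
*noh* — final sound /h/ (a voiceless consonant) → -ifi → *nohifi*.

naugiaka, heljozij, nohifi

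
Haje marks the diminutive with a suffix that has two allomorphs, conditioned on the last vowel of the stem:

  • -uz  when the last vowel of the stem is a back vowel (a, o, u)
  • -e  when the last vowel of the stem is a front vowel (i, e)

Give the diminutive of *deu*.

The last vowel of *deu* is /u/, which is a back vowel, so the suffix is -uz, giving *deuuz*.

deuuz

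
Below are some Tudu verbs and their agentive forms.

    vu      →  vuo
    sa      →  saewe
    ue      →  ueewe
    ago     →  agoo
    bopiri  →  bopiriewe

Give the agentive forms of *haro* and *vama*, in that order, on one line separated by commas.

haroo, vamaewe

The suffix is conditioned by the last vowel: -o when the last vowel of the stem is a rounded vowel (*vu*, *ago*); -ewe when the last vowel of the stem is an unrounded vowel (*sa*, *ue*, *bopiri*).
*haro*: last vowel = /o/, a rounded vowel → -o → *haroo*.
The last vowel of *vama* is /a/, which is an unrounded vowel, so the suffix is -ewe, giving *vamaewe*.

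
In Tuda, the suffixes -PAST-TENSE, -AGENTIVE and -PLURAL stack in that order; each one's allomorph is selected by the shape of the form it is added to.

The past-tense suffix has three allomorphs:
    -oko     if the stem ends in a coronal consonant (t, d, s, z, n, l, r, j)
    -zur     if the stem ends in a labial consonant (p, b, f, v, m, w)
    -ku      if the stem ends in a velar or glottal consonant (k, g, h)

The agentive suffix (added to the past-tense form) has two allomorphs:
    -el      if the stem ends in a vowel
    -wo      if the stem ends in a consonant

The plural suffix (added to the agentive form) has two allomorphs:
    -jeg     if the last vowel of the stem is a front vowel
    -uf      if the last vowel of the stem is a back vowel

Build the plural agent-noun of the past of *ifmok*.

The final consonant of *ifmok* is /k/, which is velar/glottal, so the past-tense suffix is -ku, giving *ifmokku*.
Since the final sound of the past-tense form *ifmokku* is /u/ (a vowel), it takes -el, giving *ifmokkuel*.
Since the last vowel of the agentive form *ifmokkuel* is /e/ (a front vowel), it takes -jeg, giving *ifmokkueljeg*.

ifmokkueljeg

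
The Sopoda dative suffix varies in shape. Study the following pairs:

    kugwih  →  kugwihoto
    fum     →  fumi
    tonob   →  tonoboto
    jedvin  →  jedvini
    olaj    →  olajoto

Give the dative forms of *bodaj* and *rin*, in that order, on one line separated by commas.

The alternation tracks the final consonant of the stem — -i when the stem ends in a nasal (*fum*, *jedvin*); -oto when the stem ends in a non-nasal consonant (*kugwih*, *tonob*, *olaj*).
Since the final consonant of *bodaj* is /j/ (non-nasal), it takes -oto, giving *bodajoto*.
The final consonant of *rin* is /n/, which is a nasal, so the suffix is -i, giving *rini*.

bodajoto, rini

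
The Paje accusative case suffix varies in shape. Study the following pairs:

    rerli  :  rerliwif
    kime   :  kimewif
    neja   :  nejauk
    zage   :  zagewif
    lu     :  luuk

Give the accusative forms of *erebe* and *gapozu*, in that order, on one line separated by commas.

erebewif, gapozuuk

The suffix is conditioned by the last vowel: -wif when the last vowel of the stem is a front vowel (*rerli*, *kime*, *zage*); -uk when the last vowel of the stem is a back vowel (*neja*, *lu*).
*erebe*: last vowel = /e/, a front vowel → -wif → *erebewif*.
*gapozu*: last vowel = /u/, a back vowel → -uk → *gapozuuk*.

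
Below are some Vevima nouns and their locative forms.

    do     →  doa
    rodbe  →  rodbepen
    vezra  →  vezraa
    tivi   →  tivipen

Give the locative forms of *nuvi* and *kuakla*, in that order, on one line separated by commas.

The suffix is conditioned by the last vowel: -pen when the last vowel of the stem is a front vowel (*rodbe*, *tivi*); -a when the last vowel of the stem is a back vowel (*do*, *vezra*).
Since the last vowel of *nuvi* is /i/ (a front vowel), it takes -pen, giving *nuvipen*.
The last vowel of *kuakla* is /a/, which is a back vowel, so the suffix is -a, giving *kuaklaa*.

nuvipen, kuaklaa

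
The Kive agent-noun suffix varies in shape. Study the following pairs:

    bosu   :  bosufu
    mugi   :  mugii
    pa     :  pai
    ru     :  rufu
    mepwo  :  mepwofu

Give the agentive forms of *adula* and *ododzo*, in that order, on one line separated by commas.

adulai, ododzofu

The pattern is rounding harmony: -fu when the last vowel of the stem is a rounded vowel (*bosu*, *ru*, *mepwo*); -i when the last vowel of the stem is an unrounded vowel (*mugi*, *pa*).
The last vowel of *adula* is /a/, which is an unrounded vowel, so the suffix is -i, giving *adulai*.
*ododzo*: last vowel = /o/, a rounded vowel → -fu → *ododzofu*.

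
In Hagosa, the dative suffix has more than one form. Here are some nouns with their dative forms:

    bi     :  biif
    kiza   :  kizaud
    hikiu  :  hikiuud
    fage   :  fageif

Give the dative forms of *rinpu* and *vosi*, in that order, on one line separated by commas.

rinpuud, vosiif

The alternation tracks the last vowel of the stem — -if when the last vowel of the stem is a front vowel (*bi*, *fage*); -ud when the last vowel of the stem is a back vowel (*kiza*, *hikiu*).
Since the last vowel of *rinpu* is /u/ (a back vowel), it takes -ud, giving *rinpuud*.
Since the last vowel of *vosi* is /i/ (a front vowel), it takes -if, giving *vosiif*.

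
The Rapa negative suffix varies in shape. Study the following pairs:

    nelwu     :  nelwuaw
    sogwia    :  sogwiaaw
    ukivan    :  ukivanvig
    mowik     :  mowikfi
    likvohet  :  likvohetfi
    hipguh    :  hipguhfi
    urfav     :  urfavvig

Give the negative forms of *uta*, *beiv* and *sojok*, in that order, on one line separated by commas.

The pattern is voicing of the final sound: -fi when the stem ends in a voiceless consonant (*mowik*, *likvohet*, *hipguh*); -vig when the stem ends in a voiced consonant (*ukivan*, *urfav*); -aw when the stem ends in a vowel (*nelwu*, *sogwia*).
*uta* — final sound /a/ (a vowel) → -aw → *utaaw*.
*beiv*: final sound = /v/, a voiced consonant → -vig → *beivvig*.
*sojok* — final sound /k/ (a voiceless consonant) → -fi → *sojokfi*.

utaaw, beivvig, sojokfi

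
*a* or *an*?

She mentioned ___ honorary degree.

The indefinite article is chosen by the initial *sound* of the following word, not its spelling.
*honorary* begins with the sound /ɒ/ (silent h) — a vowel sound.
So the article is *an*: She mentioned an honorary degree.

an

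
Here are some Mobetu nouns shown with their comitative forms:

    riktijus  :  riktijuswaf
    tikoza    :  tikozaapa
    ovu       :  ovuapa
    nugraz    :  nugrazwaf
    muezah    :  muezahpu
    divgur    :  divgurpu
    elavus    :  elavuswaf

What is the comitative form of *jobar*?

Looking at the final sound of each stem: -waf when the stem ends in a sibilant (*riktijus*, *nugraz*, *elavus*); -pu when the stem ends in a non-sibilant consonant (*muezah*, *divgur*); -apa when the stem ends in a vowel (*tikoza*, *ovu*).
*jobar* — final sound /r/ (a non-sibilant consonant) → -pu → *jobarpu*.

jobarpu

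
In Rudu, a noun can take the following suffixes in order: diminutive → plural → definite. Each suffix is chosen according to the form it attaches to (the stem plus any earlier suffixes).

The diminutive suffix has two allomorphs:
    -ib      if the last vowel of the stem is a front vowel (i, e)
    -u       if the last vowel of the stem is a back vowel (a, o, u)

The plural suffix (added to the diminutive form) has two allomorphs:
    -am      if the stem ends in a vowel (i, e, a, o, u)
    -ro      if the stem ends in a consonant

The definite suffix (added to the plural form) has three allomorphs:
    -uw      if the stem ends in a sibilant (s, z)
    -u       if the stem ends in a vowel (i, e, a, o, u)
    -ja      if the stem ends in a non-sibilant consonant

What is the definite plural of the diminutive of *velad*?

veladuamja

The last vowel of *velad* is /a/, which is a back vowel, so the diminutive suffix is -u, giving *veladu*.
The final sound of the diminutive form *veladu* is /u/, which is a vowel, so the plural suffix is -am, giving *veladuam*.
Since the final sound of the plural form *veladuam* is /m/ (a non-sibilant consonant), it takes -ja, giving *veladuamja*.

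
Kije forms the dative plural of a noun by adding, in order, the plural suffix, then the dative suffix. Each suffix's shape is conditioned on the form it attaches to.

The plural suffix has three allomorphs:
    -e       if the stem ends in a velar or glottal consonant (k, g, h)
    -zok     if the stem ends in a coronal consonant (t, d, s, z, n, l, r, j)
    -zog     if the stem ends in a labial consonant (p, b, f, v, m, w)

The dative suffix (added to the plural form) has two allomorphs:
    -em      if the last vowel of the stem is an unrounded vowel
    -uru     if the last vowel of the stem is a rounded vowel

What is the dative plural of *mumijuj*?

The final consonant of *mumijuj* is /j/, which is coronal, so the plural suffix is -zok, giving *mumijujzok*.
The last vowel of the plural form *mumijujzok* is /o/, which is a rounded vowel, so the dative suffix is -uru, giving *mumijujzokuru*.

mumijujzokuru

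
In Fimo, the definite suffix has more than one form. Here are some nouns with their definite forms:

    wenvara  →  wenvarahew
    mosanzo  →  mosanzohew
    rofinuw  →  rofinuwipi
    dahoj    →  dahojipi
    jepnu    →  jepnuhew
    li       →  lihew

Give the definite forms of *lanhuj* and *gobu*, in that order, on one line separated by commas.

The pattern is consonant vs. vowel: -ipi when the stem ends in a consonant (*rofinuw*, *dahoj*); -hew when the stem ends in a vowel (*wenvara*, *mosanzo*, *jepnu*, *li*).
The final sound of *lanhuj* is /j/, which is a consonant, so the suffix is -ipi, giving *lanhujipi*.
Since the final sound of *gobu* is /u/ (a vowel), it takes -hew, giving *gobuhew*.

lanhujipi, gobuhew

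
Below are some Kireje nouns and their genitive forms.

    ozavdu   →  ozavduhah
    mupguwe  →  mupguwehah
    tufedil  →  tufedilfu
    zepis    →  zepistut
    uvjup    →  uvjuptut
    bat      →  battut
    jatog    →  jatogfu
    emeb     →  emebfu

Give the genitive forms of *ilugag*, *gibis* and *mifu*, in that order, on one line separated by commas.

ilugagfu, gibistut, mifuhah

The alternation tracks the final sound of the stem — -tut when the stem ends in a voiceless consonant (*zepis*, *uvjup*, *bat*); -fu when the stem ends in a voiced consonant (*tufedil*, *jatog*, *emeb*); -hah when the stem ends in a vowel (*ozavdu*, *mupguwe*).
*ilugag* — final sound /g/ (a voiced consonant) → -fu → *ilugagfu*.
Since the final sound of *gibis* is /s/ (a voiceless consonant), it takes -tut, giving *gibistut*.
*mifu*: final sound = /u/, a vowel → -hah → *mifuhah*.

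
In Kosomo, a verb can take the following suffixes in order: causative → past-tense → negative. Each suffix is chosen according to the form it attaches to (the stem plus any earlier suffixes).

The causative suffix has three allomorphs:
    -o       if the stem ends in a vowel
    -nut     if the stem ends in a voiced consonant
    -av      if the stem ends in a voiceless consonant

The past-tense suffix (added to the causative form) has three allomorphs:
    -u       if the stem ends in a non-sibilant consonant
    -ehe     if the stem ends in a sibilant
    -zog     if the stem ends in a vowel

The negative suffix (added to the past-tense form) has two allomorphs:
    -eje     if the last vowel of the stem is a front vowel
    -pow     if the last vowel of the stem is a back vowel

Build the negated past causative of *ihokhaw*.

*ihokhaw*: final sound = /w/, a voiced consonant → -nut → *ihokhawnut*.
The final sound of the causative form *ihokhawnut* is /t/, which is a non-sibilant consonant, so the past-tense suffix is -u, giving *ihokhawnutu*.
The past-tense form *ihokhawnutu*: last vowel = /u/, a back vowel → -pow → *ihokhawnutupow*.

ihokhawnutupow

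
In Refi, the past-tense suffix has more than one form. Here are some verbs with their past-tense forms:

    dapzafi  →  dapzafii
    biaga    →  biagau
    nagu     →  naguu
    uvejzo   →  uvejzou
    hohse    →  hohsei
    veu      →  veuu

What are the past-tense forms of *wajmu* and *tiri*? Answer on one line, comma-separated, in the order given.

The alternation tracks the last vowel of the stem — -i when the last vowel of the stem is a front vowel (*dapzafi*, *hohse*); -u when the last vowel of the stem is a back vowel (*biaga*, *nagu*, *uvejzo*, *veu*).
*wajmu*: last vowel = /u/, a back vowel → -u → *wajmuu*.
*tiri* — last vowel /i/ (a front vowel) → -i → *tirii*.

wajmuu, tirii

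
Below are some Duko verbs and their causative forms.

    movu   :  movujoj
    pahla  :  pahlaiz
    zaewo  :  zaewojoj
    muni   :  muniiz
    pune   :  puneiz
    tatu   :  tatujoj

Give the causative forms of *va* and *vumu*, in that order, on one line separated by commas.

vaiz, vumujoj

Looking at the last vowel of each stem: -joj when the last vowel of the stem is a rounded vowel (*movu*, *zaewo*, *tatu*); -iz when the last vowel of the stem is an unrounded vowel (*pahla*, *muni*, *pune*).
Since the last vowel of *va* is /a/ (an unrounded vowel), it takes -iz, giving *vaiz*.
The last vowel of *vumu* is /u/, which is a rounded vowel, so the suffix is -joj, giving *vumujoj*.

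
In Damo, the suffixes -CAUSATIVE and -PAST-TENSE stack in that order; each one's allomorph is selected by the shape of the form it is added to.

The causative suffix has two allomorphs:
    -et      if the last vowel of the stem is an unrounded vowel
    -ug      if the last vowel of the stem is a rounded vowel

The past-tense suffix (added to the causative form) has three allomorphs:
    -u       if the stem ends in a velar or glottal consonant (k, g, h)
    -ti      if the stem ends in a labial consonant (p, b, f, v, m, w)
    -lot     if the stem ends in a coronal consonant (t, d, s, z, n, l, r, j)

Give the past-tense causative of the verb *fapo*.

*fapo*: last vowel = /o/, a rounded vowel → -ug → *fapoug*.
The final consonant of the causative form *fapoug* is /g/, which is velar/glottal, so the past-tense suffix is -u, giving *fapougu*.

fapougu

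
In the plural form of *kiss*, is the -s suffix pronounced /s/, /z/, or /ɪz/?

/ɪz/

The stem *kiss* ends in a sibilant (/s, z, ʃ, ʒ, tʃ, dʒ/).
The plural suffix surfaces as /ɪz/ after sibilants, /s/ after other voiceless consonants, and /z/ after other voiced sounds.
So the plural -s on *kiss* is pronounced /ɪz/.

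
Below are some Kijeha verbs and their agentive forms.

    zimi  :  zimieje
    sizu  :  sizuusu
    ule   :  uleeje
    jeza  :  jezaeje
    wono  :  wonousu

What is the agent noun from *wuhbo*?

wuhbousu

The suffix is conditioned by the last vowel: -usu when the last vowel of the stem is a rounded vowel (*sizu*, *wono*); -eje when the last vowel of the stem is an unrounded vowel (*zimi*, *ule*, *jeza*).
The last vowel of *wuhbo* is /o/, which is a rounded vowel, so the suffix is -usu, giving *wuhbousu*.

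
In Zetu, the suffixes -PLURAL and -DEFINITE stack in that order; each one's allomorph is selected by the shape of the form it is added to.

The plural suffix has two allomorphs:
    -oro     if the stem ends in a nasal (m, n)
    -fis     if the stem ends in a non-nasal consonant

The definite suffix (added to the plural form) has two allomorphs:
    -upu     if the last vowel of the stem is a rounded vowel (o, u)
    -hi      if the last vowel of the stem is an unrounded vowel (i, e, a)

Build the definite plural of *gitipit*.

gitipitfishi

Since the final consonant of *gitipit* is /t/ (non-nasal), it takes -fis, giving *gitipitfis*.
Since the last vowel of the plural form *gitipitfis* is /i/ (an unrounded vowel), it takes -hi, giving *gitipitfishi*.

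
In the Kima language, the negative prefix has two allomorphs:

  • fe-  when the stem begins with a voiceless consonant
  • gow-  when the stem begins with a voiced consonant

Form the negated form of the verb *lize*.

*lize*: first consonant = /l/, voiced → gow- → *gowlize*.

gowlize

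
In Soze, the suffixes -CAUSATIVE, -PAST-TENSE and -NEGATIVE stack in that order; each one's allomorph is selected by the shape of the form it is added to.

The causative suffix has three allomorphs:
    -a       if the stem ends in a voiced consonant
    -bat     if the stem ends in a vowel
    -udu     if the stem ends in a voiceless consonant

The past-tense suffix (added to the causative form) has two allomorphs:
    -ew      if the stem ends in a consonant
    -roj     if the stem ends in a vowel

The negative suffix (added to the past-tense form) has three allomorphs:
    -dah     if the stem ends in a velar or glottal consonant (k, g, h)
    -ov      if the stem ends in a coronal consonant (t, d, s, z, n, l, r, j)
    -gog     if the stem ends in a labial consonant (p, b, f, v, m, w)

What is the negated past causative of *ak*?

*ak* — final sound /k/ (a voiceless consonant) → -udu → *akudu*.
Since the final sound of the causative form *akudu* is /u/ (a vowel), it takes -roj, giving *akuduroj*.
The past-tense form *akuduroj* — final consonant /j/ (coronal) → -ov → *akudurojov*.

akudurojov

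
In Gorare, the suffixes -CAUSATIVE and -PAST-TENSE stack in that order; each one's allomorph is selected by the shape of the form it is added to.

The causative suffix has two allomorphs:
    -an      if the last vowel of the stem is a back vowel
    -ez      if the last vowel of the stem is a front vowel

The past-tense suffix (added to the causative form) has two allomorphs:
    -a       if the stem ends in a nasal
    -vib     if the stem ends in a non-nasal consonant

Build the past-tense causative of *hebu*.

hebuana

*hebu* — last vowel /u/ (a back vowel) → -an → *hebuan*.
The causative form *hebuan*: final consonant = /n/, a nasal → -a → *hebuana*.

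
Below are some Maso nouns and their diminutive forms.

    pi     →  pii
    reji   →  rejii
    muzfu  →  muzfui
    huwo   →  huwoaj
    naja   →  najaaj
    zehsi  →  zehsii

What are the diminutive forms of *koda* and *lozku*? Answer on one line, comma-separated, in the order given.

The suffix is conditioned by the last vowel: -i when the last vowel of the stem is a high vowel (*pi*, *reji*, *muzfu*, *zehsi*); -aj when the last vowel of the stem is a non-high vowel (*huwo*, *naja*).
Since the last vowel of *koda* is /a/ (a non-high vowel), it takes -aj, giving *kodaaj*.
Since the last vowel of *lozku* is /u/ (a high vowel), it takes -i, giving *lozkui*.

kodaaj, lozkui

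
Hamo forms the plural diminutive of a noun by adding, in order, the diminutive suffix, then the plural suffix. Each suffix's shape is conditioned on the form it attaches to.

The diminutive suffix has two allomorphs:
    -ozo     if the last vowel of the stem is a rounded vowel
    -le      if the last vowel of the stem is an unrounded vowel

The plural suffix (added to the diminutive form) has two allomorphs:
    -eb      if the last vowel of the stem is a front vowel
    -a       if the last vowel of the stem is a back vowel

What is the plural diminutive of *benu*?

*benu*: last vowel = /u/, a rounded vowel → -ozo → *benuozo*.
The diminutive form *benuozo* — last vowel /o/ (a back vowel) → -a → *benuozoa*.

benuozoa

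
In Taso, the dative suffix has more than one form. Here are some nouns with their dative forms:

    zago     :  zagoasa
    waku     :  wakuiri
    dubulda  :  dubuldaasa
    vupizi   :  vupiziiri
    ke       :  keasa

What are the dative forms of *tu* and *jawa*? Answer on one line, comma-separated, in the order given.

tuiri, jawaasa

Looking at the last vowel of each stem: -iri when the last vowel of the stem is a high vowel (*waku*, *vupizi*); -asa when the last vowel of the stem is a non-high vowel (*zago*, *dubulda*, *ke*).
*tu* — last vowel /u/ (a high vowel) → -iri → *tuiri*.
The last vowel of *jawa* is /a/, which is a non-high vowel, so the suffix is -asa, giving *jawaasa*.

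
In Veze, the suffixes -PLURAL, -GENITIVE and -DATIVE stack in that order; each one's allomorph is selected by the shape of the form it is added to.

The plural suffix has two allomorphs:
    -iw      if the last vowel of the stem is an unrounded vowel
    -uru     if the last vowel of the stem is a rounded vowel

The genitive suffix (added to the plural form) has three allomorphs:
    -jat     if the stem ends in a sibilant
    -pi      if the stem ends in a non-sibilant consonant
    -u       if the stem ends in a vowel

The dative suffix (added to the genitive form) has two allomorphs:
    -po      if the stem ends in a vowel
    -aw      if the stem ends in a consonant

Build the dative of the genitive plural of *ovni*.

ovniiwpipo

Since the last vowel of *ovni* is /i/ (an unrounded vowel), it takes -iw, giving *ovniiw*.
Since the final sound of the plural form *ovniiw* is /w/ (a non-sibilant consonant), it takes -pi, giving *ovniiwpi*.
The genitive form *ovniiwpi* — final sound /i/ (a vowel) → -po → *ovniiwpipo*.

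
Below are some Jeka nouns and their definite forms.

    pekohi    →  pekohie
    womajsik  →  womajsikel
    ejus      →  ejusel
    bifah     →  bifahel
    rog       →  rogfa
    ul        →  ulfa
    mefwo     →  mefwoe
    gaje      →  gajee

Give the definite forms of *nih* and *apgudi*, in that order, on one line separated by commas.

nihel, apgudie

The suffix is conditioned by the final sound: -el when the stem ends in a voiceless consonant (*womajsik*, *ejus*, *bifah*); -fa when the stem ends in a voiced consonant (*rog*, *ul*); -e when the stem ends in a vowel (*pekohi*, *mefwo*, *gaje*).
Since the final sound of *nih* is /h/ (a voiceless consonant), it takes -el, giving *nihel*.
Since the final sound of *apgudi* is /i/ (a vowel), it takes -e, giving *apgudie*.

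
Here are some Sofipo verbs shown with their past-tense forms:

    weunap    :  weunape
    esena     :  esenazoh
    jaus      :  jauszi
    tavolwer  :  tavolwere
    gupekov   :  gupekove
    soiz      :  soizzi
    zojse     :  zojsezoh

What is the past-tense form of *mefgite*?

mefgitezoh

The suffix is conditioned by the final sound: -zi when the stem ends in a sibilant (*jaus*, *soiz*); -e when the stem ends in a non-sibilant consonant (*weunap*, *tavolwer*, *gupekov*); -zoh when the stem ends in a vowel (*esena*, *zojse*).
Since the final sound of *mefgite* is /e/ (a vowel), it takes -zoh, giving *mefgitezoh*.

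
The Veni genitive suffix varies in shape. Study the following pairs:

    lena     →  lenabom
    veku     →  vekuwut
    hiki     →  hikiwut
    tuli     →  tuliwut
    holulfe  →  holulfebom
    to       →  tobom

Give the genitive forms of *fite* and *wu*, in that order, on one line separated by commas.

fitebom, wuwut

The suffix is conditioned by the last vowel: -wut when the last vowel of the stem is a high vowel (*veku*, *hiki*, *tuli*); -bom when the last vowel of the stem is a non-high vowel (*lena*, *holulfe*, *to*).
Since the last vowel of *fite* is /e/ (a non-high vowel), it takes -bom, giving *fitebom*.
*wu*: last vowel = /u/, a high vowel → -wut → *wuwut*.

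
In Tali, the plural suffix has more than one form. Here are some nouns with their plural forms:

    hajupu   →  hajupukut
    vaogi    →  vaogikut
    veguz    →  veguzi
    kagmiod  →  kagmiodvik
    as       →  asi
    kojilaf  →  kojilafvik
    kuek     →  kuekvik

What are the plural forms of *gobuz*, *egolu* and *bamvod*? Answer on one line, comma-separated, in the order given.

gobuzi, egolukut, bamvodvik

The alternation tracks the final sound of the stem — -i when the stem ends in a sibilant (*veguz*, *as*); -vik when the stem ends in a non-sibilant consonant (*kagmiod*, *kojilaf*, *kuek*); -kut when the stem ends in a vowel (*hajupu*, *vaogi*).
Since the final sound of *gobuz* is /z/ (a sibilant), it takes -i, giving *gobuzi*.
*egolu* — final sound /u/ (a vowel) → -kut → *egolukut*.
Since the final sound of *bamvod* is /d/ (a non-sibilant consonant), it takes -vik, giving *bamvodvik*.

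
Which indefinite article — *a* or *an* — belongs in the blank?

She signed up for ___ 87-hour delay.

an

The indefinite article is chosen by the initial *sound* of the following word, not its spelling.
The number *87* is spoken "eighty-…", beginning with /ˈeɪti/ — a vowel sound.
So the article is *an*: She signed up for an 87-hour delay.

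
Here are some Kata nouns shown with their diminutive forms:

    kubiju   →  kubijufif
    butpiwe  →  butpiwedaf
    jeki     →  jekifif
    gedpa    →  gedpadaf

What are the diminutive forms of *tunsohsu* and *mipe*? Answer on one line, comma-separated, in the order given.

The alternation tracks the last vowel of the stem — -fif when the last vowel of the stem is a high vowel (*kubiju*, *jeki*); -daf when the last vowel of the stem is a non-high vowel (*butpiwe*, *gedpa*).
*tunsohsu*: last vowel = /u/, a high vowel → -fif → *tunsohsufif*.
*mipe* — last vowel /e/ (a non-high vowel) → -daf → *mipedaf*.

tunsohsufif, mipedaf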